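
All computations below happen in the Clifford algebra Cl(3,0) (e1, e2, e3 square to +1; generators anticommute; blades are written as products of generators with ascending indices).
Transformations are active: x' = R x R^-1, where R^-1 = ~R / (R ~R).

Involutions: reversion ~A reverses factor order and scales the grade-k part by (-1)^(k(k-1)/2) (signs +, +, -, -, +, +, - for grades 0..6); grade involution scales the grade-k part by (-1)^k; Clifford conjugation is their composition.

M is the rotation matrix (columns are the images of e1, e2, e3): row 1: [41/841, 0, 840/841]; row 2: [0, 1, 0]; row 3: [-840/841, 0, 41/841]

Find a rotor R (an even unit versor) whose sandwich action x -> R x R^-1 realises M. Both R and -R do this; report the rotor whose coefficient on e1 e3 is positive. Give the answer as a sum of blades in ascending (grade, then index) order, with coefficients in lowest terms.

Method: write R = a + b12*e1 e2 + b13*e1 e3 + b23*e2 e3 with a^2 + b12^2 + b13^2 + b23^2 = 1 (so R^-1 = ~R). Expanding the columns R e_j ~R gives tr M = 4a^2 - 1 and, from the antisymmetric part, M21 - M12 = -4a*b12, M13 - M31 = 4a*b13, M32 - M23 = -4a*b23.
Here tr M = 923/841, so a^2 = (1 + tr M)/4 = 441/841 and a = ±21/29. Taking a = 21/29: M21 - M12 = 0, M13 - M31 = 1680/841, M32 - M23 = 0, giving b12 = 0, b13 = 20/29, b23 = 0, i.e. R = 21/29 + 20/29*e1 e3.
Its e1 e3 coefficient is already positive.
Answer: 21/29 + 20/29*e1 e3. Uniqueness: Spin(3) -> SO(3) maps R and -R to the same rotation of trace 923/841; fixing the sign of the e1 e3 coefficient removes the ambiguity.


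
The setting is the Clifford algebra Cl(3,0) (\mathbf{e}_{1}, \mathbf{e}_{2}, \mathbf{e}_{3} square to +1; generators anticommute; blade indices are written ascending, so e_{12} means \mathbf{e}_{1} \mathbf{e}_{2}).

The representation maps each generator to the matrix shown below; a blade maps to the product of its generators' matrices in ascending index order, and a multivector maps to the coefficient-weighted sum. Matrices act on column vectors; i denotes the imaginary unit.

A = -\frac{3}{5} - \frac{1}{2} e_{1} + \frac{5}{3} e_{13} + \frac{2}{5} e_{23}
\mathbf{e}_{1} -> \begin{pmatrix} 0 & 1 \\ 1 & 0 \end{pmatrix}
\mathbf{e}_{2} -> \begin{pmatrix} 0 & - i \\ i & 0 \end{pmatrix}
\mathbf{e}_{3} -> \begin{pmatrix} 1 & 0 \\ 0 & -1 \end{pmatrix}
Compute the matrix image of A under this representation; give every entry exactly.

Bivector images (products of the table entries): rho(e_{13}) = rho(\mathbf{e}_{1})rho(\mathbf{e}_{3}) = \begin{pmatrix} 0 & -1 \\ 1 & 0 \end{pmatrix}; rho(e_{23}) = rho(\mathbf{e}_{2})rho(\mathbf{e}_{3}) = \begin{pmatrix} 0 & i \\ i & 0 \end{pmatrix}.
M = (-\frac{3}{5})*1 + (-\frac{1}{2})*rho(e_{1}) + (\frac{5}{3})*rho(e_{13}) + (\frac{2}{5})*rho(e_{23}), summed entrywise (1 is the identity matrix):
Answer: \begin{pmatrix} - \frac{3}{5} & - \frac{13}{6} + \frac{2 i}{5} \\ \frac{7}{6} + \frac{2 i}{5} & - \frac{3}{5} \end{pmatrix}


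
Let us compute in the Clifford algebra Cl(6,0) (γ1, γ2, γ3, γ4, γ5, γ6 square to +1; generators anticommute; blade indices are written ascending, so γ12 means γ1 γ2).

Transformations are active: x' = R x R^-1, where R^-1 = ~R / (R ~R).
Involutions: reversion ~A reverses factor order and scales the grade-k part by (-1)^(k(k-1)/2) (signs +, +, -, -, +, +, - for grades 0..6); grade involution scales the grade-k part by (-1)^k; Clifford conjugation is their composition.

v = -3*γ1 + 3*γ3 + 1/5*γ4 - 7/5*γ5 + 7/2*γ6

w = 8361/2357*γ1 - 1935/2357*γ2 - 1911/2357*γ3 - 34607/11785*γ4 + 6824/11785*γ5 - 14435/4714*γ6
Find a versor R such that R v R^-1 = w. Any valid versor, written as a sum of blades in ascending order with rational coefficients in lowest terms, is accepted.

A norm check does it: q(v) = q(w) = 129/4, hence R = v + w = 1290/2357*γ1 - 1935/2357*γ2 + 5160/2357*γ3 - 6450/2357*γ4 - 1935/2357*γ5 + 1032/2357*γ6 realises the map — parallel part kept, (v - w)/2 negated, v carried to w.
Answer: 1290/2357*γ1 - 1935/2357*γ2 + 5160/2357*γ3 - 6450/2357*γ4 - 1935/2357*γ5 + 1032/2357*γ6


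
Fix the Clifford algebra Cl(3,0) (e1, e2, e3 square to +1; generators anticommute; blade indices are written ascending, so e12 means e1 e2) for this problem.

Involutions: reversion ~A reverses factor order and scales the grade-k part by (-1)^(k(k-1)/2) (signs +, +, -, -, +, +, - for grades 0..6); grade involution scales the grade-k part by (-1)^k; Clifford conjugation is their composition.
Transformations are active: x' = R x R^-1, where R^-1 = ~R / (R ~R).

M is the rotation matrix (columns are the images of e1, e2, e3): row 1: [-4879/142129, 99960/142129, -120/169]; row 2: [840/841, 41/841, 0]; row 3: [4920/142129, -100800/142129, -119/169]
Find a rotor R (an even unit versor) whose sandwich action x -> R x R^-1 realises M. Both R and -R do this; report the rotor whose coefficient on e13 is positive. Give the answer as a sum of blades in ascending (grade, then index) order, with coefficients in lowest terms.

Method: write R = a + b12*e12 + b13*e13 + b23*e23 with a^2 + b12^2 + b13^2 + b23^2 = 1 (so R^-1 = ~R). Expanding the columns R e_j ~R gives tr M = 4a^2 - 1 and, from the antisymmetric part, M21 - M12 = -4a*b12, M13 - M31 = 4a*b13, M32 - M23 = -4a*b23.
Here tr M = -98029/142129, so a^2 = (1 + tr M)/4 = 11025/142129 and a = ±105/377. Taking a = 105/377: M21 - M12 = 42000/142129, M13 - M31 = -105840/142129, M32 - M23 = -100800/142129, giving b12 = -100/377, b13 = -252/377, b23 = 240/377, i.e. R = 105/377 - 100/377*e12 - 252/377*e13 + 240/377*e23.
Its e13 coefficient is negative, so report the other preimage -R.
Answer: -105/377 + 100/377*e12 + 252/377*e13 - 240/377*e23. Key observation: the double cover Spin(3) -> SO(3) sends R and -R to the same matrix (trace -98029/142129 here), so the stated sign of the e13 coefficient is what selects one sheet.


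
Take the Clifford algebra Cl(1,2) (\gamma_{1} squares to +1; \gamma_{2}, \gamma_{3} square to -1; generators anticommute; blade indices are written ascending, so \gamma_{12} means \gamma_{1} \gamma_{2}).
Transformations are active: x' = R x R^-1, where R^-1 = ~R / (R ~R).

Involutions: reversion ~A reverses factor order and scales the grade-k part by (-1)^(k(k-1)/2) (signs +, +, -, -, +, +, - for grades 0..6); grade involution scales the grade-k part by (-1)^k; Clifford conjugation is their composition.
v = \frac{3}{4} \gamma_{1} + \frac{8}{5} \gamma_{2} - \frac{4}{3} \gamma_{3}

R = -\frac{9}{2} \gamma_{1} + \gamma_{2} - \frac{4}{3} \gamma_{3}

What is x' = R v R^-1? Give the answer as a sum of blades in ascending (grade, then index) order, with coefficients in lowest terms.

~R = -\frac{9}{2} \gamma_{1} + \gamma_{2} - \frac{4}{3} \gamma_{3}, and R ~R = \frac{629}{36}, so R^-1 = ~R / (\frac{629}{36}).
R v = -\frac{2431}{360} - \frac{159}{20} \gamma_{12} + 7 \gamma_{13} + \frac{4}{5} \gamma_{23}
Answer: \frac{2019}{740} \gamma_{1} - \frac{439}{185} \gamma_{2} + \frac{1312}{555} \gamma_{3}


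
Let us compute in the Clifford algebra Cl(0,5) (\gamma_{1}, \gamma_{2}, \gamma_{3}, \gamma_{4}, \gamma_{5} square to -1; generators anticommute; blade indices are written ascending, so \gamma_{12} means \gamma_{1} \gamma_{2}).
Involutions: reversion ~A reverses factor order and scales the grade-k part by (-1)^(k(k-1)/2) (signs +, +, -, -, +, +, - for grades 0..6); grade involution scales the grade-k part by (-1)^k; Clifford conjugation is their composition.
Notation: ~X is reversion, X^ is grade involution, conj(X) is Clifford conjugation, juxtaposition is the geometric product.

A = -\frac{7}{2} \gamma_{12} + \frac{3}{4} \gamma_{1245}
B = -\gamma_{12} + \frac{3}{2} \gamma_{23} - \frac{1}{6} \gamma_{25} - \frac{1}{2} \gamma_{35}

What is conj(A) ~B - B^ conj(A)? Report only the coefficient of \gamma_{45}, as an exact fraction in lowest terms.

first term: -\frac{7}{2} + \frac{21}{4} \gamma_{13} + \frac{1}{8} \gamma_{14} - \frac{7}{12} \gamma_{15} - \frac{3}{4} \gamma_{45} - \frac{3}{8} \gamma_{1234} + \frac{7}{4} \gamma_{1235} + \frac{9}{8} \gamma_{1345}
second term: \frac{7}{2} + \frac{21}{4} \gamma_{13} - \frac{1}{8} \gamma_{14} - \frac{7}{12} \gamma_{15} + \frac{3}{4} \gamma_{45} - \frac{3}{8} \gamma_{1234} - \frac{7}{4} \gamma_{1235} + \frac{9}{8} \gamma_{1345}
Answer: -\frac{3}{2}


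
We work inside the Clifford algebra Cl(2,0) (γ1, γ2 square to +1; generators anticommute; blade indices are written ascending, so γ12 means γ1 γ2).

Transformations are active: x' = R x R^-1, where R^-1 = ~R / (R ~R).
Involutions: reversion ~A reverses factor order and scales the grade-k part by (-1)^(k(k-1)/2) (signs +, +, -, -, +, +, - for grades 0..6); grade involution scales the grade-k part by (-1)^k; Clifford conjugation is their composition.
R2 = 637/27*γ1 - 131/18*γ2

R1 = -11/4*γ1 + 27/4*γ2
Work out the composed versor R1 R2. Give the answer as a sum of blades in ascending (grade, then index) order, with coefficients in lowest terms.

Distribute over the terms of R1 (each basis-blade product reordered to ascending indices, repeated generators contracted through their squares):
(-11/4*γ1) R2 = -7007/108 + 1441/72*γ12
(27/4*γ2) R2 = -393/8 - 637/4*γ12
Summing the partial products and collecting blades:
Answer: -24625/216 - 10025/72*γ12


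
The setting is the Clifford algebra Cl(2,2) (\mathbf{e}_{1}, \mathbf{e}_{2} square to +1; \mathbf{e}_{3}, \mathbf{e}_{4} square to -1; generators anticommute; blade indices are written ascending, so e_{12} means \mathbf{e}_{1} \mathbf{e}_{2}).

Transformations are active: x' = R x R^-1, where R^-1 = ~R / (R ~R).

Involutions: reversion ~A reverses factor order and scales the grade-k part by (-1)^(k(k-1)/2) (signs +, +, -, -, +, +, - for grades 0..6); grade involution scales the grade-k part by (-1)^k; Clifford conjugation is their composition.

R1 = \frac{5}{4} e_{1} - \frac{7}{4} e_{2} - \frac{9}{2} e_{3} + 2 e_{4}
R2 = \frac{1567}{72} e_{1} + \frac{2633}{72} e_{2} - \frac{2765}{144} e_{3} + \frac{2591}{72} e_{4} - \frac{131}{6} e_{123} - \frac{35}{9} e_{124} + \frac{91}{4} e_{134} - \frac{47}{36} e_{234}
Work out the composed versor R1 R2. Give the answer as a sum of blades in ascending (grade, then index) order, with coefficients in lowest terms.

Distribute over the terms of R1 (each basis-blade product reordered to ascending indices, repeated generators contracted through their squares):
(\frac{5}{4} e_{1}) R2 = \frac{7835}{288} + \frac{13165}{288} e_{12} - \frac{13825}{576} e_{13} + \frac{12955}{288} e_{14} - \frac{655}{24} e_{23} - \frac{175}{36} e_{24} + \frac{455}{16} e_{34} - \frac{235}{144} e_{1234}
(-\frac{7}{4} e_{2}) R2 = -\frac{18431}{288} + \frac{10969}{288} e_{12} - \frac{917}{24} e_{13} - \frac{245}{36} e_{14} + \frac{19355}{576} e_{23} - \frac{18137}{288} e_{24} + \frac{329}{144} e_{34} + \frac{637}{16} e_{1234}
(-\frac{9}{2} e_{3}) R2 = -\frac{2765}{32} - \frac{393}{4} e_{12} + \frac{1567}{16} e_{13} - \frac{819}{8} e_{14} + \frac{2633}{16} e_{23} + \frac{47}{8} e_{24} - \frac{2591}{16} e_{34} + \frac{35}{2} e_{1234}
(2 e_{4}) R2 = -\frac{2591}{36} + \frac{70}{9} e_{12} - \frac{91}{2} e_{13} - \frac{1567}{36} e_{14} + \frac{47}{18} e_{23} - \frac{2633}{36} e_{24} + \frac{2765}{72} e_{34} + \frac{131}{3} e_{1234}
Summing the partial products and collecting blades:
Answer: -\frac{56209}{288} - \frac{961}{144} e_{12} - \frac{5629}{576} e_{13} - \frac{31025}{288} e_{14} + \frac{11103}{64} e_{23} - \frac{38909}{288} e_{24} - \frac{1485}{16} e_{34} + \frac{7153}{72} e_{1234}


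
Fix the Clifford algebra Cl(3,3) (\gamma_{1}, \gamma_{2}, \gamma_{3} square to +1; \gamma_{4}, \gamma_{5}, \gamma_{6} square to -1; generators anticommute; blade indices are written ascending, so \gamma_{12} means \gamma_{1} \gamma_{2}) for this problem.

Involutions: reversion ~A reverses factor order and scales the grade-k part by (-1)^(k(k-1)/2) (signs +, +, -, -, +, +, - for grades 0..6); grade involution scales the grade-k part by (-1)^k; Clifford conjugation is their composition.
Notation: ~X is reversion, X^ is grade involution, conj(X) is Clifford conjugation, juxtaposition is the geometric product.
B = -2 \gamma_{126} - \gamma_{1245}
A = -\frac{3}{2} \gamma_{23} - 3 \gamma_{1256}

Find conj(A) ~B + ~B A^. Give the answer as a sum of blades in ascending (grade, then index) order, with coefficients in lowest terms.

first term: -6 \gamma_{5} - 3 \gamma_{46} - 3 \gamma_{136} + \frac{3}{2} \gamma_{1345}
second term: 6 \gamma_{5} + 3 \gamma_{46} - 3 \gamma_{136} + \frac{3}{2} \gamma_{1345}
Answer: -6 \gamma_{136} + 3 \gamma_{1345}


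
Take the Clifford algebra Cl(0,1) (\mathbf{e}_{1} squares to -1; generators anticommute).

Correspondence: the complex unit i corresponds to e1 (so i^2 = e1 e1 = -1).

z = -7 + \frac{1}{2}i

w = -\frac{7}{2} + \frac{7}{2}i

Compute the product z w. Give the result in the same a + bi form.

In blades: z = -7 + \frac{1}{2} e_{1}, w = -\frac{7}{2} + \frac{7}{2} e_{1}.
Distribute z over w term by term (generator squares from the signature, products reordered to ascending indices): (-7)*w = \frac{49}{2} - \frac{49}{2} e_{1}; (\frac{1}{2} e_{1})*w = -\frac{7}{4} - \frac{7}{4} e_{1}.
Sum: \frac{91}{4} - \frac{105}{4} e_{1}; translating back through the correspondence:
Answer: \frac{91}{4} - \frac{105}{4}i


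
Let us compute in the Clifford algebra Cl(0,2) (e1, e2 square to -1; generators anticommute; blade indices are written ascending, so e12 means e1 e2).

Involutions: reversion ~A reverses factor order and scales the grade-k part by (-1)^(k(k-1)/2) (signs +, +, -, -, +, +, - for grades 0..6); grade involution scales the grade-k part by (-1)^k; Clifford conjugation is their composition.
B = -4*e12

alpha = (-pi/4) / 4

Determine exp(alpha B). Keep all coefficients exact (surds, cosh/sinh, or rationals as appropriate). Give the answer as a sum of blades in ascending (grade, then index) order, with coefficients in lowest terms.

B^2 = (-4)^2*(e12)^2 = 16*(-1) = -16 (a basis 2-blade squares to minus the product of its generators' squares).
B^2 = -16 — since the square is negative, the closed form is circular: l = 4, alpha*l = -pi/4, so exp(alpha B) = cos(-pi/4) + (sin(-pi/4)/4)*B = sqrt(2)/2 + (-sqrt(2)/8)*B.
Answer: sqrt(2)/2 + sqrt(2)/2*e12


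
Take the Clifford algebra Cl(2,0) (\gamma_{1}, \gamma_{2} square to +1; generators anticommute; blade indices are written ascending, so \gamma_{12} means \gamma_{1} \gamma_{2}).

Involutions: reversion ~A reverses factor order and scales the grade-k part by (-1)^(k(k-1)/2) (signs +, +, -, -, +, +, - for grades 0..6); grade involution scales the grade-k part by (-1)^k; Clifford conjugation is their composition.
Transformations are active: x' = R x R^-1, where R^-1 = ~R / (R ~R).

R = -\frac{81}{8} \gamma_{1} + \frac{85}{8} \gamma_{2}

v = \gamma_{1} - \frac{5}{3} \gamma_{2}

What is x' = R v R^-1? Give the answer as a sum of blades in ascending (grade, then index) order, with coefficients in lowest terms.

~R = -\frac{81}{8} \gamma_{1} + \frac{85}{8} \gamma_{2}, and R ~R = \frac{6893}{32}, so R^-1 = ~R / (\frac{6893}{32}).
R v = -\frac{167}{6} + \frac{25}{4} \gamma_{12}
Answer: \frac{11143}{6893} \gamma_{1} - \frac{22315}{20679} \gamma_{2}


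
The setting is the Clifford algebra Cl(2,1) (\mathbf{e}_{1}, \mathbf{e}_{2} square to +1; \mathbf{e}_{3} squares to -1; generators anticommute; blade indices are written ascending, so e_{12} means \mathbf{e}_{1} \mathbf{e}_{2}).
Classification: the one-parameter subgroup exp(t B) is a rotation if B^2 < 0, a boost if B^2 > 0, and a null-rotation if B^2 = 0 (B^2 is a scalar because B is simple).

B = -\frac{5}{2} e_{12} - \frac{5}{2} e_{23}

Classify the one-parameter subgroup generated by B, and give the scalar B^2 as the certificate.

B^2 term by term: the squares give (-\frac{5}{2})^2*(e_{12})^2 + (-\frac{5}{2})^2*(e_{23})^2 = \frac{25}{4}*(-1) + \frac{25}{4}*(+1) = 0 (each basis 2-blade squares to minus the product of its generators' squares); cross terms between blades sharing an index anticommute and cancel. So B^2 = 0.
Answer: null-rotation, certificate B^2 = 0. B^2 = 0 is basis-independent, so its sign is the whole story.


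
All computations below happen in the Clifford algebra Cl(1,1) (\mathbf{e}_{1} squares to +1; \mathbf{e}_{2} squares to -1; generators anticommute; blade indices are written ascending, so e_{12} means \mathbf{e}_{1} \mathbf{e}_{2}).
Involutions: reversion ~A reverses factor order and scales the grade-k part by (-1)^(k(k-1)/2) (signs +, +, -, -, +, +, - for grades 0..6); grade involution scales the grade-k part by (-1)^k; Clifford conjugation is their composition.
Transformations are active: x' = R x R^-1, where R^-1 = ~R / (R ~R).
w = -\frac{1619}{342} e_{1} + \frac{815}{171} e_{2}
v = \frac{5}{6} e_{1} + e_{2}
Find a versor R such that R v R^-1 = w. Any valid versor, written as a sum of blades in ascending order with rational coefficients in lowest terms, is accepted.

Reasoning: v^2 = w^2 = -\frac{11}{36} since conjugation preserves the quadratic form; R = v + w = -\frac{667}{171} e_{1} + \frac{986}{171} e_{2} is then valid when invertible, keeping its own part and reversing (v - w)/2.
Answer: -\frac{667}{171} e_{1} + \frac{986}{171} e_{2}


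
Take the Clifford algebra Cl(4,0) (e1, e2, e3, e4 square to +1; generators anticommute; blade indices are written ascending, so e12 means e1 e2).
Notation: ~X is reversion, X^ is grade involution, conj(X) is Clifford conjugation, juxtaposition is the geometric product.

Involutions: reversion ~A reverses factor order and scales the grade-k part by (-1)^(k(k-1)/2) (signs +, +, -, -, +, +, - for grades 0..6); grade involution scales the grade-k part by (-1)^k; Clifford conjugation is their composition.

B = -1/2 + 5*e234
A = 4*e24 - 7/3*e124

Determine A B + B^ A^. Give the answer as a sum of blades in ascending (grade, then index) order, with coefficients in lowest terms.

first term: 20*e3 - 35/3*e13 - 2*e24 + 7/6*e124
second term: -20*e3 + 35/3*e13 - 2*e24 - 7/6*e124
Answer: -4*e24


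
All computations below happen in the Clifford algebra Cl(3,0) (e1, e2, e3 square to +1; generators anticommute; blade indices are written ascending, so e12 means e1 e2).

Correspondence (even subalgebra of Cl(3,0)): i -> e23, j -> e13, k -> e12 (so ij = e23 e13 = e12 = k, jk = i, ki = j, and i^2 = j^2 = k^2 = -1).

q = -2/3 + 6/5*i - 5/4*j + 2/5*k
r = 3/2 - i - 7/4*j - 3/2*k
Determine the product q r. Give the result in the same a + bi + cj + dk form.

In blades: q = -2/3 + 2/5*e12 - 5/4*e13 + 6/5*e23, r = 3/2 - 3/2*e12 - 7/4*e13 - e23.
Distribute q over r term by term (generator squares from the signature, products reordered to ascending indices): (-2/3)*r = -1 + e12 + 7/6*e13 + 2/3*e23; (2/5*e12)*r = 3/5 + 3/5*e12 - 2/5*e13 + 7/10*e23; (-5/4*e13)*r = -35/16 - 5/4*e12 - 15/8*e13 + 15/8*e23; (6/5*e23)*r = 6/5 - 21/10*e12 + 9/5*e13 + 9/5*e23.
Sum: -111/80 - 7/4*e12 + 83/120*e13 + 121/24*e23; translating back through the correspondence:
Answer: -111/80 + 121/24*i + 83/120*j - 7/4*k


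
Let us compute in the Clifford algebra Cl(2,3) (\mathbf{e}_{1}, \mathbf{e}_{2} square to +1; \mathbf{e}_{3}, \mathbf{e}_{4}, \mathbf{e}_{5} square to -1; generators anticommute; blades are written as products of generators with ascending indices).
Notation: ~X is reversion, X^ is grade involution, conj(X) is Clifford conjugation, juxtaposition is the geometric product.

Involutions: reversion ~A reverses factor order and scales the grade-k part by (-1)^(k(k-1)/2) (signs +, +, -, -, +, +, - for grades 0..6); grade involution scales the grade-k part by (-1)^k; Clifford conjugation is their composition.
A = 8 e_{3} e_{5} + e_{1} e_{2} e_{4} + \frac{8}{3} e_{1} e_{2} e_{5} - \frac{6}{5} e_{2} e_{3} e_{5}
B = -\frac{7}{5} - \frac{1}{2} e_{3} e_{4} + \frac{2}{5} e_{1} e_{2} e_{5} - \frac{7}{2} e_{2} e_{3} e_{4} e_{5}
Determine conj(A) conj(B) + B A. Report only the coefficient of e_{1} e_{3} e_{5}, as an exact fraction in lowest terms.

first term: \frac{16}{15} + \frac{21}{5} e_{4} - \frac{12}{25} e_{1} e_{3} + 28 e_{2} e_{4} + \frac{56}{5} e_{3} e_{5} + \frac{18}{5} e_{4} e_{5} + \frac{37}{10} e_{1} e_{2} e_{3} - \frac{7}{5} e_{1} e_{2} e_{4} - \frac{56}{15} e_{1} e_{2} e_{5} - \frac{28}{3} e_{1} e_{3} e_{4} + \frac{7}{2} e_{1} e_{3} e_{5} + \frac{42}{25} e_{2} e_{3} e_{5} + \frac{3}{5} e_{2} e_{4} e_{5} + \frac{4}{3} e_{1} e_{2} e_{3} e_{4} e_{5}
second term: \frac{16}{15} - \frac{21}{5} e_{4} + \frac{12}{25} e_{1} e_{3} - 28 e_{2} e_{4} - \frac{56}{5} e_{3} e_{5} - \frac{18}{5} e_{4} e_{5} + \frac{37}{10} e_{1} e_{2} e_{3} - \frac{7}{5} e_{1} e_{2} e_{4} - \frac{56}{15} e_{1} e_{2} e_{5} - \frac{28}{3} e_{1} e_{3} e_{4} + \frac{7}{2} e_{1} e_{3} e_{5} + \frac{42}{25} e_{2} e_{3} e_{5} + \frac{3}{5} e_{2} e_{4} e_{5} - \frac{4}{3} e_{1} e_{2} e_{3} e_{4} e_{5}
Answer: 7


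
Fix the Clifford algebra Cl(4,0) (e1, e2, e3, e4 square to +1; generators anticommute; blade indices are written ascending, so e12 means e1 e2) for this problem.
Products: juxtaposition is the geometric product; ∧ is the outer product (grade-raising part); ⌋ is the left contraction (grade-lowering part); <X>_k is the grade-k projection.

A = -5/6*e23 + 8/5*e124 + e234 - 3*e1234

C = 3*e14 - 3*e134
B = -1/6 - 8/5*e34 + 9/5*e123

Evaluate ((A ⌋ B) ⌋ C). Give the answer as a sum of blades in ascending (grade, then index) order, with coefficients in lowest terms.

step 1: 3/2*e1
step 2: 9/2*e4 - 9/2*e34
Answer: 9/2*e4 - 9/2*e34


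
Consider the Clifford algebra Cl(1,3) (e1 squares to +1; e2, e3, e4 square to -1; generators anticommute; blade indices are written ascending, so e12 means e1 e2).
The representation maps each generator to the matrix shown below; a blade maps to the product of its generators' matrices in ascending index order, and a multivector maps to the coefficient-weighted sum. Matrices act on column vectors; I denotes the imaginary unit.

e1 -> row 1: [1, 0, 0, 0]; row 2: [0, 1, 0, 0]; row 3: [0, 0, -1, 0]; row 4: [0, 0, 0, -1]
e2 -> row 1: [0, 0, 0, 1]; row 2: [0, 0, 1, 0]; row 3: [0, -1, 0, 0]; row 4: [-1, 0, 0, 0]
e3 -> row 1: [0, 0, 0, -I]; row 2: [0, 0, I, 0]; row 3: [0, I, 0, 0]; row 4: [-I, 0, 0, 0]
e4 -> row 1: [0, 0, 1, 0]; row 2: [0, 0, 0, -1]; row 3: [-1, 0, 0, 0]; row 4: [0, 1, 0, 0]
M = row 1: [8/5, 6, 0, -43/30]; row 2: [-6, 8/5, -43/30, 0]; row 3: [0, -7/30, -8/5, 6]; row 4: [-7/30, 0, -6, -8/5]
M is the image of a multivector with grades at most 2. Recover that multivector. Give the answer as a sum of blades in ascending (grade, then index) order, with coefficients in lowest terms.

Method: the blade images are trace-orthogonal — tr(rho(e_A) rho(e_B)^-1) = 4 if A = B and 0 otherwise — and rho(e_A)^-1 = (e_A)^2 * rho(e_A) with (e_A)^2 = +1 or -1, so the coefficient of e_A in the preimage is (e_A)^2 * tr(M rho(e_A))/4.
Nonzero projections over blades of grade <= 2: e1: (e1)^2 = +1, tr(M rho(e1)) = 32/5, coefficient 8/5; e2: (e2)^2 = -1, tr(M rho(e2)) = 12/5, coefficient -3/5; e12: (e12)^2 = +1, tr(M rho(e12)) = -10/3, coefficient -5/6; e24: (e24)^2 = -1, tr(M rho(e24)) = -24, coefficient 6. Every other blade of grade <= 2 projects to 0.
Answer: 8/5*e1 - 3/5*e2 - 5/6*e12 + 6*e24


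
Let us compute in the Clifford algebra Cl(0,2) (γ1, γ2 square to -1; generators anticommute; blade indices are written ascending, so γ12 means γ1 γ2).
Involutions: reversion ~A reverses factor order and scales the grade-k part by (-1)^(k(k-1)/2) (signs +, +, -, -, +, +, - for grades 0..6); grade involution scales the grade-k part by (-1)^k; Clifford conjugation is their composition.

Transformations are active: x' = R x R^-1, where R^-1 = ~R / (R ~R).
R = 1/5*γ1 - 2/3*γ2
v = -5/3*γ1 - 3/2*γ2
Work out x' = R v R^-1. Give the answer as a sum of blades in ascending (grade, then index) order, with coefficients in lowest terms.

~R = 1/5*γ1 - 2/3*γ2, and R ~R = -109/225, so R^-1 = ~R / (-109/225).
R v = -2/3 - 127/90*γ12
Answer: 725/327*γ1 - 73/218*γ2


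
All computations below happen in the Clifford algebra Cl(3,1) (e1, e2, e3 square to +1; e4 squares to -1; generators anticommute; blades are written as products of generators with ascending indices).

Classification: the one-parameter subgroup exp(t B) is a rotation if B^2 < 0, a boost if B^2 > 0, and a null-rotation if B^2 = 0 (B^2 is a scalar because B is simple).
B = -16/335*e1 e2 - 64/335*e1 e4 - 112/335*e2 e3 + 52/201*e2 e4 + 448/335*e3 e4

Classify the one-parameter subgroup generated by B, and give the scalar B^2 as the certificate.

B^2 term by term: the squares give (-16/335)^2*(e1 e2)^2 + (-64/335)^2*(e1 e4)^2 + (-112/335)^2*(e2 e3)^2 + (52/201)^2*(e2 e4)^2 + (448/335)^2*(e3 e4)^2 = 256/112225*(-1) + 4096/112225*(+1) + 12544/112225*(-1) + 2704/40401*(+1) + 200704/112225*(+1) = 16/9 (each basis 2-blade squares to minus the product of its generators' squares); cross terms between blades sharing an index anticommute and cancel; the commuting (index-disjoint) pairs give grade-4 terms 2*c*c'*(blade product), which cancel blade by blade — e1 e2 e3 e4: -14336/112225 + 14336/112225 = 0 — confirming B is simple. So B^2 = 16/9.
Answer: boost, certificate B^2 = 16/9. Certificate logic: 16/9 is a conjugation-invariant scalar, so its sign fixes rotation versus boost versus null-rotation outright.


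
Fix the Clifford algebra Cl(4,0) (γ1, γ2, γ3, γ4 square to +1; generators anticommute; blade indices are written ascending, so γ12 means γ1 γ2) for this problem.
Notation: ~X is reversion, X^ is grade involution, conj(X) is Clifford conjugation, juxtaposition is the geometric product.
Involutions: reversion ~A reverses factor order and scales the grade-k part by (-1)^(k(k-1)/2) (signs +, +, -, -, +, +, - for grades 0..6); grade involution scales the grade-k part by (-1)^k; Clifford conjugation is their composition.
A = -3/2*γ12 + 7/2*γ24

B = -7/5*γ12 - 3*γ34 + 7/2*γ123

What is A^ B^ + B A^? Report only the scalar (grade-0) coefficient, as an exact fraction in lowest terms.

first term: -21/10 - 21/4*γ3 + 49/10*γ14 + 21/2*γ23 - 49/4*γ134 + 9/2*γ1234
second term: -21/10 + 21/4*γ3 - 49/10*γ14 - 21/2*γ23 - 49/4*γ134 + 9/2*γ1234
Answer: -21/5


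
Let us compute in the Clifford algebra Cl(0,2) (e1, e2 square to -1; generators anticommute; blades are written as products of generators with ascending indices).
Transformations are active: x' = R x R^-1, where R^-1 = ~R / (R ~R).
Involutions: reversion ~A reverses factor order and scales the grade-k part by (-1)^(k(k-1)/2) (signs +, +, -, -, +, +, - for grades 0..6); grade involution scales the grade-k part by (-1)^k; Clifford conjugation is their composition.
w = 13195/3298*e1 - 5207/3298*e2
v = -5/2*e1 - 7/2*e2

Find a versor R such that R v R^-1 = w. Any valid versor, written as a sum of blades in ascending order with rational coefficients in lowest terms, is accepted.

Sketch: the shared square -37/2 makes R = v + w = 2475/1649*e1 - 8375/1649*e2 the natural versor; its sandwich fixes that direction, negates (v - w)/2, and sends v to w.
Answer: 2475/1649*e1 - 8375/1649*e2


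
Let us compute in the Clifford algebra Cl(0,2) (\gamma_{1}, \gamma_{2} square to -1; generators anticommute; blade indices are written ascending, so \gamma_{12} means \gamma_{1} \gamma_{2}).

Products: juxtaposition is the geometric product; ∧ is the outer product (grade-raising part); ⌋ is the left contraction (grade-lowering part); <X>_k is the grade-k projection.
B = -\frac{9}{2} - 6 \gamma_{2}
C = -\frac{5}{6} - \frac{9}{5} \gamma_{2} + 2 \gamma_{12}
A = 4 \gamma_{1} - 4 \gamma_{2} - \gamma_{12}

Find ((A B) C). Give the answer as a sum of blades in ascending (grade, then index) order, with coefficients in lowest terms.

step 1: -24 - 24 \gamma_{1} + 18 \gamma_{2} - \frac{39}{2} \gamma_{12}
step 2: \frac{457}{5} + \frac{209}{10} \gamma_{1} + \frac{381}{5} \gamma_{2} + \frac{229}{20} \gamma_{12}
Answer: \frac{457}{5} + \frac{209}{10} \gamma_{1} + \frac{381}{5} \gamma_{2} + \frac{229}{20} \gamma_{12}


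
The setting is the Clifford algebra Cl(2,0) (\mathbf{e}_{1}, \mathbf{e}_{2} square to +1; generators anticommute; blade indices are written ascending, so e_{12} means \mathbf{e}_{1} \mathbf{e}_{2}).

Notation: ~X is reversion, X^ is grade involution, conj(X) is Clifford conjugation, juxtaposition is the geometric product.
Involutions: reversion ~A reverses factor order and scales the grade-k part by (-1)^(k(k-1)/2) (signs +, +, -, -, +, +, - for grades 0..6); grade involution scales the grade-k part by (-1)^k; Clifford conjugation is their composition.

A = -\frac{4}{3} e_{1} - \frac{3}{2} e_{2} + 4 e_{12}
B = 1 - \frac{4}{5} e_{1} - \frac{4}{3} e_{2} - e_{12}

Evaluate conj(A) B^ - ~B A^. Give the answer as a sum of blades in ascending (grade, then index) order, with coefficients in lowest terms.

first term: -\frac{14}{15} - \frac{5}{2} e_{1} + \frac{101}{30} e_{2} - \frac{154}{45} e_{12}
second term: -\frac{106}{15} + \frac{49}{6} e_{1} - \frac{91}{30} e_{2} + \frac{206}{45} e_{12}
Answer: \frac{92}{15} - \frac{32}{3} e_{1} + \frac{32}{5} e_{2} - 8 e_{12}


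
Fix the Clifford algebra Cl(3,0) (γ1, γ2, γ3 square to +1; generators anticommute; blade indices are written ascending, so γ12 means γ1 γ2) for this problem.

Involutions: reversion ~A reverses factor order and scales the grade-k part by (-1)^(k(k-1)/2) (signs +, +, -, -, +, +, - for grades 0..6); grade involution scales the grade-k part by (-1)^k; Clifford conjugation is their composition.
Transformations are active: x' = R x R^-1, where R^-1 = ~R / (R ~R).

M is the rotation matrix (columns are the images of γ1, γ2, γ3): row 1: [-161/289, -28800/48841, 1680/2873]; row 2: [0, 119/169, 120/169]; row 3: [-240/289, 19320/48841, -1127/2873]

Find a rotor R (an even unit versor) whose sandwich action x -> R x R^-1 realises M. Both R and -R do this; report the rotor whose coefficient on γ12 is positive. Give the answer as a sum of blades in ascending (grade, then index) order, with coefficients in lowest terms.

Method: write R = a + b12*γ12 + b13*γ13 + b23*γ23 with a^2 + b12^2 + b13^2 + b23^2 = 1 (so R^-1 = ~R). Expanding the columns R e_j ~R gives tr M = 4a^2 - 1 and, from the antisymmetric part, M21 - M12 = -4a*b12, M13 - M31 = 4a*b13, M32 - M23 = -4a*b23.
Here tr M = -11977/48841, so a^2 = (1 + tr M)/4 = 9216/48841 and a = ±96/221. Taking a = 96/221: M21 - M12 = 28800/48841, M13 - M31 = 69120/48841, M32 - M23 = -15360/48841, giving b12 = -75/221, b13 = 180/221, b23 = 40/221, i.e. R = 96/221 - 75/221*γ12 + 180/221*γ13 + 40/221*γ23.
Its γ12 coefficient is negative, so report the other preimage -R.
Answer: -96/221 + 75/221*γ12 - 180/221*γ13 - 40/221*γ23. Why the constraint matters: R and -R act identically through the sandwich — M has trace -11977/48841 either way — so only the sign condition on γ12 picks one of the two preimages.


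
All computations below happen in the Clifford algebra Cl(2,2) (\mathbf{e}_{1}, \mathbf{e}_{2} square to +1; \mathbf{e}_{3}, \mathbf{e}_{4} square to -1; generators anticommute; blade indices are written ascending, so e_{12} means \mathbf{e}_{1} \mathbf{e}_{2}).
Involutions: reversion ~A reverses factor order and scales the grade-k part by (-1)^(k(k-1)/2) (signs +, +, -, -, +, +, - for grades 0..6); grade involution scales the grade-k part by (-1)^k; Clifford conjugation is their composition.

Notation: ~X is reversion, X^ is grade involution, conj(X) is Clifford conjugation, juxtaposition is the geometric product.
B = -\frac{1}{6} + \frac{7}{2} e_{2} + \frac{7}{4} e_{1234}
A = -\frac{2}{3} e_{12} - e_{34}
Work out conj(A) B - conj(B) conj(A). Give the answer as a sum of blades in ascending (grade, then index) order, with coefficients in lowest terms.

first term: \frac{7}{3} e_{1} - \frac{67}{36} e_{12} - \frac{4}{3} e_{34} + \frac{7}{2} e_{234}
second term: \frac{7}{3} e_{1} - \frac{67}{36} e_{12} - \frac{4}{3} e_{34} - \frac{7}{2} e_{234}
Answer: 7 e_{234}


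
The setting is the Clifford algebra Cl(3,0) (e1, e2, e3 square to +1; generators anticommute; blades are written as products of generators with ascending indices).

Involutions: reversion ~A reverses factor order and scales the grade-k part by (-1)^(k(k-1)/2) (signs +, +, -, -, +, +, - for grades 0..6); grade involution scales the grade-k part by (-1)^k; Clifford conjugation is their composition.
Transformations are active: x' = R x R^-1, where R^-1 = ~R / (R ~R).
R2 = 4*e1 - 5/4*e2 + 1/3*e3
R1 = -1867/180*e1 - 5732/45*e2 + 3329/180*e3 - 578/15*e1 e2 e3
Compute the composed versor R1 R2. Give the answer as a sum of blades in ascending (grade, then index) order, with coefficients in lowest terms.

Distribute over the terms of R2 (each basis-blade product reordered to ascending indices, repeated generators contracted through their squares):
R1 (4*e1) = -1867/45 + 22928/45*e1 e2 - 3329/45*e1 e3 - 2312/15*e2 e3
R1 (-5/4*e2) = 1433/9 + 1867/144*e1 e2 - 289/6*e1 e3 + 3329/144*e2 e3
R1 (1/3*e3) = 3329/540 - 578/45*e1 e2 - 1867/540*e1 e3 - 5732/135*e2 e3
Summing the partial products and collecting blades:
Answer: 13381/108 + 73387/144*e1 e2 - 13565/108*e1 e3 - 74941/432*e2 e3


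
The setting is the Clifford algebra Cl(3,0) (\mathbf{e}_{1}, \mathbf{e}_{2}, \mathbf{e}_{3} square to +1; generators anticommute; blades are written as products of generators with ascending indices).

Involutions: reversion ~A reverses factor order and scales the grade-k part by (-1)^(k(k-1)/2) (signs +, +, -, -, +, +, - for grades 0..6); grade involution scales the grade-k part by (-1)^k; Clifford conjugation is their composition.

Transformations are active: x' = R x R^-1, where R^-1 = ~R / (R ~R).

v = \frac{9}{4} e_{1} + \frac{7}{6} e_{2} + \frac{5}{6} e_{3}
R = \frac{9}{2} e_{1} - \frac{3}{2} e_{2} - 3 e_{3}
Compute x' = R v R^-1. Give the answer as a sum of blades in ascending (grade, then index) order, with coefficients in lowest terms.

~R = \frac{9}{2} e_{1} - \frac{3}{2} e_{2} - 3 e_{3}, and R ~R = \frac{63}{2}, so R^-1 = ~R / (\frac{63}{2}).
R v = \frac{47}{8} + \frac{69}{8} e_{1} e_{2} + \frac{21}{2} e_{1} e_{3} + \frac{9}{4} e_{2} e_{3}
Answer: -\frac{4}{7} e_{1} - \frac{145}{84} e_{2} - \frac{41}{21} e_{3}


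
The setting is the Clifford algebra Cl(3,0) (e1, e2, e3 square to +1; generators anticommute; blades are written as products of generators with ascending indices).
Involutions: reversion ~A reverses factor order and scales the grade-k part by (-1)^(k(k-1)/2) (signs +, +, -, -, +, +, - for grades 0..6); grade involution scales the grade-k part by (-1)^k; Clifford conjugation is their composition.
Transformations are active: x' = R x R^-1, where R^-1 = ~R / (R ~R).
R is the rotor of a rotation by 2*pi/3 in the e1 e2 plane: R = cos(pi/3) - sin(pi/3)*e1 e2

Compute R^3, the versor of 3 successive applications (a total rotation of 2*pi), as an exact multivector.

Half-angle bookkeeping: 3 applications in e1 e2 add up to rotor phase 3*pi/3 = pi, so R^3 = cos(pi) - sin(pi)*e1 e2.
cos(pi) = -1 and sin(pi) = 0, so R^3 = -1. The total rotation 2*pi is 1 full turn, so every vector returns to itself, yet the rotor is -1, on the OTHER sheet of the double cover (an odd number of 2*pi turns).
Answer: -1


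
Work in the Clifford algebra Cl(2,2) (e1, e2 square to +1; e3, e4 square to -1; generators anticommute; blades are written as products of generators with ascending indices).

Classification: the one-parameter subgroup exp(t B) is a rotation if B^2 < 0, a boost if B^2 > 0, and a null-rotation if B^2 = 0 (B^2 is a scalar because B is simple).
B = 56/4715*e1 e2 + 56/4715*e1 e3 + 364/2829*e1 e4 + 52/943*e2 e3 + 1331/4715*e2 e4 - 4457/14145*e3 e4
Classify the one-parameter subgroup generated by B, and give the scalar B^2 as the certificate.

B^2 term by term: the squares give (56/4715)^2*(e1 e2)^2 + (56/4715)^2*(e1 e3)^2 + (364/2829)^2*(e1 e4)^2 + (52/943)^2*(e2 e3)^2 + (1331/4715)^2*(e2 e4)^2 + (-4457/14145)^2*(e3 e4)^2 = 3136/22231225*(-1) + 3136/22231225*(+1) + 132496/8003241*(+1) + 2704/889249*(+1) + 1771561/22231225*(+1) + 19864849/200081025*(-1) = 0 (each basis 2-blade squares to minus the product of its generators' squares); cross terms between blades sharing an index anticommute and cancel; the commuting (index-disjoint) pairs give grade-4 terms 2*c*c'*(blade product), which cancel blade by blade — e1 e2 e3 e4: -499184/66693675 - 149072/22231225 + 37856/2667747 = 0 — confirming B is simple. So B^2 = 0.
Answer: null-rotation, certificate B^2 = 0. Why this suffices: the scalar 0 survives any versor conjugation, so its sign alone determines the class however B is presented.


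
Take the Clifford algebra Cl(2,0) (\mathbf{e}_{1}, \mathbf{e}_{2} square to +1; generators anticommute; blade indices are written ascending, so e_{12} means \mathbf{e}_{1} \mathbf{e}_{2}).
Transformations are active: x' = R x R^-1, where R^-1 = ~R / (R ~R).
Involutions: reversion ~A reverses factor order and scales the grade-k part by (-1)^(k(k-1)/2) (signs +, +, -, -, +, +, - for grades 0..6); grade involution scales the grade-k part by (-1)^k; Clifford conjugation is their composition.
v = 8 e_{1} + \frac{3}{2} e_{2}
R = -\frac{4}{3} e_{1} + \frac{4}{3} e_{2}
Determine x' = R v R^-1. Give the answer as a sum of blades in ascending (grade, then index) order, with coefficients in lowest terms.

~R = -\frac{4}{3} e_{1} + \frac{4}{3} e_{2}, and R ~R = \frac{32}{9}, so R^-1 = ~R / (\frac{32}{9}).
R v = -\frac{26}{3} - \frac{38}{3} e_{12}
Answer: -\frac{3}{2} e_{1} - 8 e_{2}


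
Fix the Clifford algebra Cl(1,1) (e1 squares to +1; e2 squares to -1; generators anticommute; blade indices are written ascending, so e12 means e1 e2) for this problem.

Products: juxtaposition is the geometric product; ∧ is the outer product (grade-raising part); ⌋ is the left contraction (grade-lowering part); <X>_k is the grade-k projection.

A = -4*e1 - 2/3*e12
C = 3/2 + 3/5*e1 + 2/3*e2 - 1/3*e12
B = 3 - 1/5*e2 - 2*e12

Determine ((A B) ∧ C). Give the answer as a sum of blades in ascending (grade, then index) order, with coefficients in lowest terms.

step 1: 4/3 - 182/15*e1 + 8*e2 - 6/5*e12
step 2: 2 - 87/5*e1 + 116/9*e2 - 227/15*e12
Answer: 2 - 87/5*e1 + 116/9*e2 - 227/15*e12


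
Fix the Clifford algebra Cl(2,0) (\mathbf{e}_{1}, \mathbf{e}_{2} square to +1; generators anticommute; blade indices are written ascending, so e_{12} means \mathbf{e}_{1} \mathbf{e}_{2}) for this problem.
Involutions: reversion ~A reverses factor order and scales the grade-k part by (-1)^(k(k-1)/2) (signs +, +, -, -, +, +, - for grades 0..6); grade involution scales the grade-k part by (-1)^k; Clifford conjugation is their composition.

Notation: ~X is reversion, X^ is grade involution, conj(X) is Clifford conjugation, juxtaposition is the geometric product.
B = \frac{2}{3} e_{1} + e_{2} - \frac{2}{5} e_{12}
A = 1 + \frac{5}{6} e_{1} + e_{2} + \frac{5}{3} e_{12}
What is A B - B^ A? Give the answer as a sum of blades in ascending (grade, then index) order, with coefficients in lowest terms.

first term: \frac{20}{9} + \frac{41}{15} e_{1} - \frac{4}{9} e_{2} - \frac{7}{30} e_{12}
second term: -\frac{8}{9} + \frac{3}{5} e_{1} - \frac{16}{9} e_{2} - \frac{7}{30} e_{12}
Answer: \frac{28}{9} + \frac{32}{15} e_{1} + \frac{4}{3} e_{2}


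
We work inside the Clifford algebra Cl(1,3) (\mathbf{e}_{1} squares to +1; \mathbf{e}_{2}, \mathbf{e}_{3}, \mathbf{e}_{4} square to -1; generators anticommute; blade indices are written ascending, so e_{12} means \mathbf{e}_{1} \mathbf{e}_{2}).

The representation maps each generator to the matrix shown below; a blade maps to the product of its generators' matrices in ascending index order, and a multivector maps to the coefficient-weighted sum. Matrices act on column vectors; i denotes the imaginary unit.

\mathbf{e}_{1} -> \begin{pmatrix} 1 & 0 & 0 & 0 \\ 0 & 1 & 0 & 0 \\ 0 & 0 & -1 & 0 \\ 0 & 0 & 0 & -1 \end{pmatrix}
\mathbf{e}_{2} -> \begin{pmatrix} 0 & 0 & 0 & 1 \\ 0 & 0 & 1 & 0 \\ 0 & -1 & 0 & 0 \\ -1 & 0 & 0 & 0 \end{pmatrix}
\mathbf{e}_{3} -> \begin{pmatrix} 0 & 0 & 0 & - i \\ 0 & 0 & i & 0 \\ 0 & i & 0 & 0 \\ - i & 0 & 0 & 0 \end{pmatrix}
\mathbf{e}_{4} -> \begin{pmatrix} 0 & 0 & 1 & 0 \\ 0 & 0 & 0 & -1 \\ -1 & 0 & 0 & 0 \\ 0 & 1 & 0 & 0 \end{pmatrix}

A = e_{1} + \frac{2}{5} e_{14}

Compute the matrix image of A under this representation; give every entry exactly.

Bivector images (products of the table entries): rho(e_{14}) = rho(\mathbf{e}_{1})rho(\mathbf{e}_{4}) = \begin{pmatrix} 0 & 0 & 1 & 0 \\ 0 & 0 & 0 & -1 \\ 1 & 0 & 0 & 0 \\ 0 & -1 & 0 & 0 \end{pmatrix}.
M = (1)*rho(e_{1}) + (\frac{2}{5})*rho(e_{14}), summed entrywise:
Answer: \begin{pmatrix} 1 & 0 & \frac{2}{5} & 0 \\ 0 & 1 & 0 & - \frac{2}{5} \\ \frac{2}{5} & 0 & -1 & 0 \\ 0 & - \frac{2}{5} & 0 & -1 \end{pmatrix}
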